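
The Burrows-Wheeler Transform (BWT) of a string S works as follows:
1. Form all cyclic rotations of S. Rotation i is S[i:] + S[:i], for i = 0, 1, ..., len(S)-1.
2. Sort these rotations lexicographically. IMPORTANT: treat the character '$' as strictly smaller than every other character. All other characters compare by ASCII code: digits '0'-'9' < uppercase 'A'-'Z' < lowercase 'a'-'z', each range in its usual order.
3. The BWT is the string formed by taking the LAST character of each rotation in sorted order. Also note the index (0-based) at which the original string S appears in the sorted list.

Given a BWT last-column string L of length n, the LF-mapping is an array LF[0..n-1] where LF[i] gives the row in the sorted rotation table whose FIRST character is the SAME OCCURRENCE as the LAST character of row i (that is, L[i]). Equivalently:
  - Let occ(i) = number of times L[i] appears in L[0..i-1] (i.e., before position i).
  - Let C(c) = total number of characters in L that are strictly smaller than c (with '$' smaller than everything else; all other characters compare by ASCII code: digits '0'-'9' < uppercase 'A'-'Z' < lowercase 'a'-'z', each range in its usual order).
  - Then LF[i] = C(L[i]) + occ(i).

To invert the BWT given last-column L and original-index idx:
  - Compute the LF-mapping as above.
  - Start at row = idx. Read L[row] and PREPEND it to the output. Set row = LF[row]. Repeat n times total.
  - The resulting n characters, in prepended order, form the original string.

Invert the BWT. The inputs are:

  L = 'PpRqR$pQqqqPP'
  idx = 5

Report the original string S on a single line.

LF mapping: 1 7 5 9 6 0 8 4 10 11 12 2 3
Walk LF starting at row 5, prepending L[row]:
  step 1: row=5, L[5]='$', prepend. Next row=LF[5]=0
  step 2: row=0, L[0]='P', prepend. Next row=LF[0]=1
  step 3: row=1, L[1]='p', prepend. Next row=LF[1]=7
  step 4: row=7, L[7]='Q', prepend. Next row=LF[7]=4
  step 5: row=4, L[4]='R', prepend. Next row=LF[4]=6
  step 6: row=6, L[6]='p', prepend. Next row=LF[6]=8
  step 7: row=8, L[8]='q', prepend. Next row=LF[8]=10
  step 8: row=10, L[10]='q', prepend. Next row=LF[10]=12
  step 9: row=12, L[12]='P', prepend. Next row=LF[12]=3
  step 10: row=3, L[3]='q', prepend. Next row=LF[3]=9
  step 11: row=9, L[9]='q', prepend. Next row=LF[9]=11
  step 12: row=11, L[11]='P', prepend. Next row=LF[11]=2
  step 13: row=2, L[2]='R', prepend. Next row=LF[2]=5
Reversed output: RPqqPqqpRQpP$

Answer: RPqqPqqpRQpP$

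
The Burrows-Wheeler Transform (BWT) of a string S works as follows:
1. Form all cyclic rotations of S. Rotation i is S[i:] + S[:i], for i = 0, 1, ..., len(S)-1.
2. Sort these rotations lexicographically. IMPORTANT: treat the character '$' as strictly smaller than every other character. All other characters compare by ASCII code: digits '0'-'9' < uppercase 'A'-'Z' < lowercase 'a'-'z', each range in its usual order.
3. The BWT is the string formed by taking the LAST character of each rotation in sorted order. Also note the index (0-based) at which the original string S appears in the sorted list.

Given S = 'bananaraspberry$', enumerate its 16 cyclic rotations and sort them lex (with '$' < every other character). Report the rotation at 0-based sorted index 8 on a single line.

Answer: nanaraspberry$ba

Derivation:
All 16 rotations (rotation i = S[i:]+S[:i]):
  rot[0] = bananaraspberry$
  rot[1] = ananaraspberry$b
  rot[2] = nanaraspberry$ba
  rot[3] = anaraspberry$ban
  rot[4] = naraspberry$bana
  rot[5] = araspberry$banan
  rot[6] = raspberry$banana
  rot[7] = aspberry$bananar
  rot[8] = spberry$bananara
  rot[9] = pberry$bananaras
  rot[10] = berry$bananarasp
  rot[11] = erry$bananaraspb
  rot[12] = rry$bananaraspbe
  rot[13] = ry$bananaraspber
  rot[14] = y$bananaraspberr
  rot[15] = $bananaraspberry
Sorted (with $ < everything):
  sorted[0] = $bananaraspberry
  sorted[1] = ananaraspberry$b
  sorted[2] = anaraspberry$ban
  sorted[3] = araspberry$banan
  sorted[4] = aspberry$bananar
  sorted[5] = bananaraspberry$
  sorted[6] = berry$bananarasp
  sorted[7] = erry$bananaraspb
  sorted[8] = nanaraspberry$ba
  sorted[9] = naraspberry$bana
  sorted[10] = pberry$bananaras
  sorted[11] = raspberry$banana
  sorted[12] = rry$bananaraspbe
  sorted[13] = ry$bananaraspber
  sorted[14] = spberry$bananara
  sorted[15] = y$bananaraspberr
sorted[8] = nanaraspberry$ba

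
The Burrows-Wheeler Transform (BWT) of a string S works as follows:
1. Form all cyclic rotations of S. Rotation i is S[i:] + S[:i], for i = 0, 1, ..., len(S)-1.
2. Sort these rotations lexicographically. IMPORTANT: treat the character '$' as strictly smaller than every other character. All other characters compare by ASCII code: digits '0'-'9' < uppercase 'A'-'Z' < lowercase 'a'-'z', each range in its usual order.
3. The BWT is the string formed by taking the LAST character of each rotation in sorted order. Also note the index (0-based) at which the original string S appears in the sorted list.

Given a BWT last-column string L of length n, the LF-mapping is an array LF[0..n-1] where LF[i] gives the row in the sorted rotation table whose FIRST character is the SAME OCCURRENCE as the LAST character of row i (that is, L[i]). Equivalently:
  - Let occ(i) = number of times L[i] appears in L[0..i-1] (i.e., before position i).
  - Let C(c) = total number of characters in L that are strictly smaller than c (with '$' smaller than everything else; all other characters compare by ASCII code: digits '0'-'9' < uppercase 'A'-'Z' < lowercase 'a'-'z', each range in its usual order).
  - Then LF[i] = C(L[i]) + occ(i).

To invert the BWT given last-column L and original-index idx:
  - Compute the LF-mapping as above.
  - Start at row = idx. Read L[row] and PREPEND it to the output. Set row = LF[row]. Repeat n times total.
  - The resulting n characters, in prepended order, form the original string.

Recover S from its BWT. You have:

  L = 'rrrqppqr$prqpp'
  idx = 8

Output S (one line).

Answer: qrpprrpprqqpr$

Derivation:
LF mapping: 9 10 11 6 1 2 7 12 0 3 13 8 4 5
Walk LF starting at row 8, prepending L[row]:
  step 1: row=8, L[8]='$', prepend. Next row=LF[8]=0
  step 2: row=0, L[0]='r', prepend. Next row=LF[0]=9
  step 3: row=9, L[9]='p', prepend. Next row=LF[9]=3
  step 4: row=3, L[3]='q', prepend. Next row=LF[3]=6
  step 5: row=6, L[6]='q', prepend. Next row=LF[6]=7
  step 6: row=7, L[7]='r', prepend. Next row=LF[7]=12
  step 7: row=12, L[12]='p', prepend. Next row=LF[12]=4
  step 8: row=4, L[4]='p', prepend. Next row=LF[4]=1
  step 9: row=1, L[1]='r', prepend. Next row=LF[1]=10
  step 10: row=10, L[10]='r', prepend. Next row=LF[10]=13
  step 11: row=13, L[13]='p', prepend. Next row=LF[13]=5
  step 12: row=5, L[5]='p', prepend. Next row=LF[5]=2
  step 13: row=2, L[2]='r', prepend. Next row=LF[2]=11
  step 14: row=11, L[11]='q', prepend. Next row=LF[11]=8
Reversed output: qrpprrpprqqpr$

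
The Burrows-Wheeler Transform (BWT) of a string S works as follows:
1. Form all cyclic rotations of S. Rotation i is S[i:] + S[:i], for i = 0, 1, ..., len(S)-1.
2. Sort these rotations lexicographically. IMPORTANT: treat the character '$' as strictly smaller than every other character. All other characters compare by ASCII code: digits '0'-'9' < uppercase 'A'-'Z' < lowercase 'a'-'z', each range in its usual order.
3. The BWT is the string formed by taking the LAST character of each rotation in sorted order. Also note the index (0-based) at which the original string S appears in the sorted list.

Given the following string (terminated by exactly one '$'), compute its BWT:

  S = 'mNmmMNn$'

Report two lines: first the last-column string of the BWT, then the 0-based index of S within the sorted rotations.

Answer: nmmMm$NN
5

Derivation:
All 8 rotations (rotation i = S[i:]+S[:i]):
  rot[0] = mNmmMNn$
  rot[1] = NmmMNn$m
  rot[2] = mmMNn$mN
  rot[3] = mMNn$mNm
  rot[4] = MNn$mNmm
  rot[5] = Nn$mNmmM
  rot[6] = n$mNmmMN
  rot[7] = $mNmmMNn
Sorted (with $ < everything):
  sorted[0] = $mNmmMNn  (last char: 'n')
  sorted[1] = MNn$mNmm  (last char: 'm')
  sorted[2] = NmmMNn$m  (last char: 'm')
  sorted[3] = Nn$mNmmM  (last char: 'M')
  sorted[4] = mMNn$mNm  (last char: 'm')
  sorted[5] = mNmmMNn$  (last char: '$')
  sorted[6] = mmMNn$mN  (last char: 'N')
  sorted[7] = n$mNmmMN  (last char: 'N')
Last column: nmmMm$NN
Original string S is at sorted index 5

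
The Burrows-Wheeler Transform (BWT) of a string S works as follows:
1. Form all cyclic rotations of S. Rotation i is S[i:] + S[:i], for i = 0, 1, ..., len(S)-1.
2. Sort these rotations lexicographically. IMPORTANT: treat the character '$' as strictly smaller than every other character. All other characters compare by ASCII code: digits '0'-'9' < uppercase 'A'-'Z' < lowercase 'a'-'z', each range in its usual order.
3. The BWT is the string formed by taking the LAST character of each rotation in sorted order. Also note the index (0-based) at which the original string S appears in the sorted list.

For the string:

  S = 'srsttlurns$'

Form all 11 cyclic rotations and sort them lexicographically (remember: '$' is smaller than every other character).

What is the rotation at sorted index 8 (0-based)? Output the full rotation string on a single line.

All 11 rotations (rotation i = S[i:]+S[:i]):
  rot[0] = srsttlurns$
  rot[1] = rsttlurns$s
  rot[2] = sttlurns$sr
  rot[3] = ttlurns$srs
  rot[4] = tlurns$srst
  rot[5] = lurns$srstt
  rot[6] = urns$srsttl
  rot[7] = rns$srsttlu
  rot[8] = ns$srsttlur
  rot[9] = s$srsttlurn
  rot[10] = $srsttlurns
Sorted (with $ < everything):
  sorted[0] = $srsttlurns
  sorted[1] = lurns$srstt
  sorted[2] = ns$srsttlur
  sorted[3] = rns$srsttlu
  sorted[4] = rsttlurns$s
  sorted[5] = s$srsttlurn
  sorted[6] = srsttlurns$
  sorted[7] = sttlurns$sr
  sorted[8] = tlurns$srst
  sorted[9] = ttlurns$srs
  sorted[10] = urns$srsttl
sorted[8] = tlurns$srst

Answer: tlurns$srst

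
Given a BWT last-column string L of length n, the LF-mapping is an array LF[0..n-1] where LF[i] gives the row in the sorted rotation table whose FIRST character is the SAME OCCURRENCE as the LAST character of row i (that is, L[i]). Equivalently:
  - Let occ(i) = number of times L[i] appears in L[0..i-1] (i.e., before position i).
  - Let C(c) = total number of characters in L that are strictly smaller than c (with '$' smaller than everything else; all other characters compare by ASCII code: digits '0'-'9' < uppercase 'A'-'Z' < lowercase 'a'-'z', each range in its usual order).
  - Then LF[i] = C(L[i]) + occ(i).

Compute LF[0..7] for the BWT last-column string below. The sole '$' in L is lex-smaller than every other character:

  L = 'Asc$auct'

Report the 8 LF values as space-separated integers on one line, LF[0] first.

Char counts: '$':1, 'A':1, 'a':1, 'c':2, 's':1, 't':1, 'u':1
C (first-col start): C('$')=0, C('A')=1, C('a')=2, C('c')=3, C('s')=5, C('t')=6, C('u')=7
L[0]='A': occ=0, LF[0]=C('A')+0=1+0=1
L[1]='s': occ=0, LF[1]=C('s')+0=5+0=5
L[2]='c': occ=0, LF[2]=C('c')+0=3+0=3
L[3]='$': occ=0, LF[3]=C('$')+0=0+0=0
L[4]='a': occ=0, LF[4]=C('a')+0=2+0=2
L[5]='u': occ=0, LF[5]=C('u')+0=7+0=7
L[6]='c': occ=1, LF[6]=C('c')+1=3+1=4
L[7]='t': occ=0, LF[7]=C('t')+0=6+0=6

Answer: 1 5 3 0 2 7 4 6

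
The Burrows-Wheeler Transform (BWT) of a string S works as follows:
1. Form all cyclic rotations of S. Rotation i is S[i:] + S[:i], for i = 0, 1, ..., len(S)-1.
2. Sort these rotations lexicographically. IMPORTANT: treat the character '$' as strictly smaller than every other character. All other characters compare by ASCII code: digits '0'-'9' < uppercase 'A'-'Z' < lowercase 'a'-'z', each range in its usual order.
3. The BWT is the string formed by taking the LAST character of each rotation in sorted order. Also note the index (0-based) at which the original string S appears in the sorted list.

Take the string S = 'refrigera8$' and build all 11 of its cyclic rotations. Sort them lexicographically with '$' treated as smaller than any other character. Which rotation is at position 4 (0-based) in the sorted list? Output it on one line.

Answer: era8$refrig

Derivation:
All 11 rotations (rotation i = S[i:]+S[:i]):
  rot[0] = refrigera8$
  rot[1] = efrigera8$r
  rot[2] = frigera8$re
  rot[3] = rigera8$ref
  rot[4] = igera8$refr
  rot[5] = gera8$refri
  rot[6] = era8$refrig
  rot[7] = ra8$refrige
  rot[8] = a8$refriger
  rot[9] = 8$refrigera
  rot[10] = $refrigera8
Sorted (with $ < everything):
  sorted[0] = $refrigera8
  sorted[1] = 8$refrigera
  sorted[2] = a8$refriger
  sorted[3] = efrigera8$r
  sorted[4] = era8$refrig
  sorted[5] = frigera8$re
  sorted[6] = gera8$refri
  sorted[7] = igera8$refr
  sorted[8] = ra8$refrige
  sorted[9] = refrigera8$
  sorted[10] = rigera8$ref
sorted[4] = era8$refrig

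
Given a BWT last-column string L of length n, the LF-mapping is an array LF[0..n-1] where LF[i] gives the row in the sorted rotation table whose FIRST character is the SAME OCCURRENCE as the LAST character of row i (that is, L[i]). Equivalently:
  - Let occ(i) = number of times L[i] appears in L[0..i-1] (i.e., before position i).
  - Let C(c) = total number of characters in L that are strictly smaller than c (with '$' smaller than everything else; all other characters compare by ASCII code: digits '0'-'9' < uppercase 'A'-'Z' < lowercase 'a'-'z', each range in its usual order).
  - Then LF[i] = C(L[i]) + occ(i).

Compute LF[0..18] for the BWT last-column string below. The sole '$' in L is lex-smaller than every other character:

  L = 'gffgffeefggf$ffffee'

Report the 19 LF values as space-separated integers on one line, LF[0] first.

Char counts: '$':1, 'e':4, 'f':10, 'g':4
C (first-col start): C('$')=0, C('e')=1, C('f')=5, C('g')=15
L[0]='g': occ=0, LF[0]=C('g')+0=15+0=15
L[1]='f': occ=0, LF[1]=C('f')+0=5+0=5
L[2]='f': occ=1, LF[2]=C('f')+1=5+1=6
L[3]='g': occ=1, LF[3]=C('g')+1=15+1=16
L[4]='f': occ=2, LF[4]=C('f')+2=5+2=7
L[5]='f': occ=3, LF[5]=C('f')+3=5+3=8
L[6]='e': occ=0, LF[6]=C('e')+0=1+0=1
L[7]='e': occ=1, LF[7]=C('e')+1=1+1=2
L[8]='f': occ=4, LF[8]=C('f')+4=5+4=9
L[9]='g': occ=2, LF[9]=C('g')+2=15+2=17
L[10]='g': occ=3, LF[10]=C('g')+3=15+3=18
L[11]='f': occ=5, LF[11]=C('f')+5=5+5=10
L[12]='$': occ=0, LF[12]=C('$')+0=0+0=0
L[13]='f': occ=6, LF[13]=C('f')+6=5+6=11
L[14]='f': occ=7, LF[14]=C('f')+7=5+7=12
L[15]='f': occ=8, LF[15]=C('f')+8=5+8=13
L[16]='f': occ=9, LF[16]=C('f')+9=5+9=14
L[17]='e': occ=2, LF[17]=C('e')+2=1+2=3
L[18]='e': occ=3, LF[18]=C('e')+3=1+3=4

Answer: 15 5 6 16 7 8 1 2 9 17 18 10 0 11 12 13 14 3 4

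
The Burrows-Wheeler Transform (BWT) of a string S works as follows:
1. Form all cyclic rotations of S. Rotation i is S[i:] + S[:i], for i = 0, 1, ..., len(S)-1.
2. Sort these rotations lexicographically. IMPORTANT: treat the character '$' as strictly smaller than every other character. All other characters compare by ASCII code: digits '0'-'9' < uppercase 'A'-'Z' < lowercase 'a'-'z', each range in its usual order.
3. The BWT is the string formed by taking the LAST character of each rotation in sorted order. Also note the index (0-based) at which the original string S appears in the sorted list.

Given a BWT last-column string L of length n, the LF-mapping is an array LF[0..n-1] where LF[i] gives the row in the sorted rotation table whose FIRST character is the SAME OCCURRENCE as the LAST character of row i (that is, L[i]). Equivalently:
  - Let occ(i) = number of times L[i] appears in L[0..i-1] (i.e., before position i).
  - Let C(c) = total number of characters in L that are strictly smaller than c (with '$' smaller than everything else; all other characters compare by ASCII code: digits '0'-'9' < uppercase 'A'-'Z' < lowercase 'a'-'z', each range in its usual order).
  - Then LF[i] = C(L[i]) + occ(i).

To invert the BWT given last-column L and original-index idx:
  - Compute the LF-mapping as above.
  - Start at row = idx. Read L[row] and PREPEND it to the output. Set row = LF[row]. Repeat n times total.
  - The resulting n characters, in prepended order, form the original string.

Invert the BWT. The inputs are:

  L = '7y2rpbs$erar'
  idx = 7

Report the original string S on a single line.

LF mapping: 2 11 1 7 6 4 10 0 5 8 3 9
Walk LF starting at row 7, prepending L[row]:
  step 1: row=7, L[7]='$', prepend. Next row=LF[7]=0
  step 2: row=0, L[0]='7', prepend. Next row=LF[0]=2
  step 3: row=2, L[2]='2', prepend. Next row=LF[2]=1
  step 4: row=1, L[1]='y', prepend. Next row=LF[1]=11
  step 5: row=11, L[11]='r', prepend. Next row=LF[11]=9
  step 6: row=9, L[9]='r', prepend. Next row=LF[9]=8
  step 7: row=8, L[8]='e', prepend. Next row=LF[8]=5
  step 8: row=5, L[5]='b', prepend. Next row=LF[5]=4
  step 9: row=4, L[4]='p', prepend. Next row=LF[4]=6
  step 10: row=6, L[6]='s', prepend. Next row=LF[6]=10
  step 11: row=10, L[10]='a', prepend. Next row=LF[10]=3
  step 12: row=3, L[3]='r', prepend. Next row=LF[3]=7
Reversed output: raspberry27$

Answer: raspberry27$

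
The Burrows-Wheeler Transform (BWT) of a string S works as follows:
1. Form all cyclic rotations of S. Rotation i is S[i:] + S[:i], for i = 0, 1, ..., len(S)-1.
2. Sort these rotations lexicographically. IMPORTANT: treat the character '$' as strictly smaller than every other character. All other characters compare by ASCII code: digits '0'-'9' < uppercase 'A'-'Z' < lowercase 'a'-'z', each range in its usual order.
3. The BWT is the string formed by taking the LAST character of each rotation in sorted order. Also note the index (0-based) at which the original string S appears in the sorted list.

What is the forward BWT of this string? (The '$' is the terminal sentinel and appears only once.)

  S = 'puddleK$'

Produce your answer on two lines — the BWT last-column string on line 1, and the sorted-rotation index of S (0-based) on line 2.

Answer: Keudld$p
6

Derivation:
All 8 rotations (rotation i = S[i:]+S[:i]):
  rot[0] = puddleK$
  rot[1] = uddleK$p
  rot[2] = ddleK$pu
  rot[3] = dleK$pud
  rot[4] = leK$pudd
  rot[5] = eK$puddl
  rot[6] = K$puddle
  rot[7] = $puddleK
Sorted (with $ < everything):
  sorted[0] = $puddleK  (last char: 'K')
  sorted[1] = K$puddle  (last char: 'e')
  sorted[2] = ddleK$pu  (last char: 'u')
  sorted[3] = dleK$pud  (last char: 'd')
  sorted[4] = eK$puddl  (last char: 'l')
  sorted[5] = leK$pudd  (last char: 'd')
  sorted[6] = puddleK$  (last char: '$')
  sorted[7] = uddleK$p  (last char: 'p')
Last column: Keudld$p
Original string S is at sorted index 6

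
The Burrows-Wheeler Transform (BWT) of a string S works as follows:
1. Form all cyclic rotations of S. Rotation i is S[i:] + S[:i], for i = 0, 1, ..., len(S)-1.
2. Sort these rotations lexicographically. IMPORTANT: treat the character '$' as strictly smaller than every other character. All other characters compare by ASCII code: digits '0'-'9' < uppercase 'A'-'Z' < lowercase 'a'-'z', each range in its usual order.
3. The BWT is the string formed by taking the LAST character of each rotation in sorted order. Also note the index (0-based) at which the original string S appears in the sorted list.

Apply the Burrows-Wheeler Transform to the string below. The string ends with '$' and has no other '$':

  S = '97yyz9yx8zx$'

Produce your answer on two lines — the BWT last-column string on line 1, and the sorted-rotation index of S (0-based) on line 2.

All 12 rotations (rotation i = S[i:]+S[:i]):
  rot[0] = 97yyz9yx8zx$
  rot[1] = 7yyz9yx8zx$9
  rot[2] = yyz9yx8zx$97
  rot[3] = yz9yx8zx$97y
  rot[4] = z9yx8zx$97yy
  rot[5] = 9yx8zx$97yyz
  rot[6] = yx8zx$97yyz9
  rot[7] = x8zx$97yyz9y
  rot[8] = 8zx$97yyz9yx
  rot[9] = zx$97yyz9yx8
  rot[10] = x$97yyz9yx8z
  rot[11] = $97yyz9yx8zx
Sorted (with $ < everything):
  sorted[0] = $97yyz9yx8zx  (last char: 'x')
  sorted[1] = 7yyz9yx8zx$9  (last char: '9')
  sorted[2] = 8zx$97yyz9yx  (last char: 'x')
  sorted[3] = 97yyz9yx8zx$  (last char: '$')
  sorted[4] = 9yx8zx$97yyz  (last char: 'z')
  sorted[5] = x$97yyz9yx8z  (last char: 'z')
  sorted[6] = x8zx$97yyz9y  (last char: 'y')
  sorted[7] = yx8zx$97yyz9  (last char: '9')
  sorted[8] = yyz9yx8zx$97  (last char: '7')
  sorted[9] = yz9yx8zx$97y  (last char: 'y')
  sorted[10] = z9yx8zx$97yy  (last char: 'y')
  sorted[11] = zx$97yyz9yx8  (last char: '8')
Last column: x9x$zzy97yy8
Original string S is at sorted index 3

Answer: x9x$zzy97yy8
3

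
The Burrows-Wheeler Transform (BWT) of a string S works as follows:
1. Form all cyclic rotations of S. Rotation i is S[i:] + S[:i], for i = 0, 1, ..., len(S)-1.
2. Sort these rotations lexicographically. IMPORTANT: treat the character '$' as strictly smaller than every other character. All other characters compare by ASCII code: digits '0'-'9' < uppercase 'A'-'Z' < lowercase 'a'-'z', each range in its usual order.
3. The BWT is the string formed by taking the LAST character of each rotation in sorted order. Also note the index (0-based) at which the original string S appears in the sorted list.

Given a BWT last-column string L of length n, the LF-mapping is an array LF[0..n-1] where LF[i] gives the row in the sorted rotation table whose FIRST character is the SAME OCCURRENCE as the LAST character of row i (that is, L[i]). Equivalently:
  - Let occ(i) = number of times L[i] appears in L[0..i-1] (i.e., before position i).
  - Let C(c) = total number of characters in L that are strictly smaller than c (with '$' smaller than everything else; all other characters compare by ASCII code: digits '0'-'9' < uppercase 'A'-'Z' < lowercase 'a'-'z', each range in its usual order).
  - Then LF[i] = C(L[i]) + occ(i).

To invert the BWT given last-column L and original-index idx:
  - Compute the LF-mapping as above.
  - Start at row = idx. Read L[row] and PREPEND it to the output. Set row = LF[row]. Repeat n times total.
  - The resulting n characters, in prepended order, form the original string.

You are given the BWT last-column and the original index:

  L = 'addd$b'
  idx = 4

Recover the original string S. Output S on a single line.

Answer: dbdda$

Derivation:
LF mapping: 1 3 4 5 0 2
Walk LF starting at row 4, prepending L[row]:
  step 1: row=4, L[4]='$', prepend. Next row=LF[4]=0
  step 2: row=0, L[0]='a', prepend. Next row=LF[0]=1
  step 3: row=1, L[1]='d', prepend. Next row=LF[1]=3
  step 4: row=3, L[3]='d', prepend. Next row=LF[3]=5
  step 5: row=5, L[5]='b', prepend. Next row=LF[5]=2
  step 6: row=2, L[2]='d', prepend. Next row=LF[2]=4
Reversed output: dbdda$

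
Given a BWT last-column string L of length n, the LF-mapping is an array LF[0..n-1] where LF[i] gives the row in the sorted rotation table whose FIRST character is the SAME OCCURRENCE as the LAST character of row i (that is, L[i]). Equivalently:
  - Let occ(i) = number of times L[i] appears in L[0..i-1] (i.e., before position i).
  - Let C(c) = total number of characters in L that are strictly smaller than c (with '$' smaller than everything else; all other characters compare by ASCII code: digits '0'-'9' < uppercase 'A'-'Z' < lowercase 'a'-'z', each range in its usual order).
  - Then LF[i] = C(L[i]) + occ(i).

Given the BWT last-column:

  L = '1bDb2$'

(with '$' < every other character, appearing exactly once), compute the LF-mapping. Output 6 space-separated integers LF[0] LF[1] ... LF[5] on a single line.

Answer: 1 4 3 5 2 0

Derivation:
Char counts: '$':1, '1':1, '2':1, 'D':1, 'b':2
C (first-col start): C('$')=0, C('1')=1, C('2')=2, C('D')=3, C('b')=4
L[0]='1': occ=0, LF[0]=C('1')+0=1+0=1
L[1]='b': occ=0, LF[1]=C('b')+0=4+0=4
L[2]='D': occ=0, LF[2]=C('D')+0=3+0=3
L[3]='b': occ=1, LF[3]=C('b')+1=4+1=5
L[4]='2': occ=0, LF[4]=C('2')+0=2+0=2
L[5]='$': occ=0, LF[5]=C('$')+0=0+0=0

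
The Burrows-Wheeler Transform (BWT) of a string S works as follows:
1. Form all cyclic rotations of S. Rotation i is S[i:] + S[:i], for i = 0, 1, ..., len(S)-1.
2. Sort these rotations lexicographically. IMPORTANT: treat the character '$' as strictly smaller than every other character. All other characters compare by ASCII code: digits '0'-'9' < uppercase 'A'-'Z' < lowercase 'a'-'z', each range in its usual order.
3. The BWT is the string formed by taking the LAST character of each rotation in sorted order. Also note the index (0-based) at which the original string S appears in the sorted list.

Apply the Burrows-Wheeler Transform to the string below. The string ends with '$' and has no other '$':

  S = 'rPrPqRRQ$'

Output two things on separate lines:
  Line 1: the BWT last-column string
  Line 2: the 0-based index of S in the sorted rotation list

All 9 rotations (rotation i = S[i:]+S[:i]):
  rot[0] = rPrPqRRQ$
  rot[1] = PrPqRRQ$r
  rot[2] = rPqRRQ$rP
  rot[3] = PqRRQ$rPr
  rot[4] = qRRQ$rPrP
  rot[5] = RRQ$rPrPq
  rot[6] = RQ$rPrPqR
  rot[7] = Q$rPrPqRR
  rot[8] = $rPrPqRRQ
Sorted (with $ < everything):
  sorted[0] = $rPrPqRRQ  (last char: 'Q')
  sorted[1] = PqRRQ$rPr  (last char: 'r')
  sorted[2] = PrPqRRQ$r  (last char: 'r')
  sorted[3] = Q$rPrPqRR  (last char: 'R')
  sorted[4] = RQ$rPrPqR  (last char: 'R')
  sorted[5] = RRQ$rPrPq  (last char: 'q')
  sorted[6] = qRRQ$rPrP  (last char: 'P')
  sorted[7] = rPqRRQ$rP  (last char: 'P')
  sorted[8] = rPrPqRRQ$  (last char: '$')
Last column: QrrRRqPP$
Original string S is at sorted index 8

Answer: QrrRRqPP$
8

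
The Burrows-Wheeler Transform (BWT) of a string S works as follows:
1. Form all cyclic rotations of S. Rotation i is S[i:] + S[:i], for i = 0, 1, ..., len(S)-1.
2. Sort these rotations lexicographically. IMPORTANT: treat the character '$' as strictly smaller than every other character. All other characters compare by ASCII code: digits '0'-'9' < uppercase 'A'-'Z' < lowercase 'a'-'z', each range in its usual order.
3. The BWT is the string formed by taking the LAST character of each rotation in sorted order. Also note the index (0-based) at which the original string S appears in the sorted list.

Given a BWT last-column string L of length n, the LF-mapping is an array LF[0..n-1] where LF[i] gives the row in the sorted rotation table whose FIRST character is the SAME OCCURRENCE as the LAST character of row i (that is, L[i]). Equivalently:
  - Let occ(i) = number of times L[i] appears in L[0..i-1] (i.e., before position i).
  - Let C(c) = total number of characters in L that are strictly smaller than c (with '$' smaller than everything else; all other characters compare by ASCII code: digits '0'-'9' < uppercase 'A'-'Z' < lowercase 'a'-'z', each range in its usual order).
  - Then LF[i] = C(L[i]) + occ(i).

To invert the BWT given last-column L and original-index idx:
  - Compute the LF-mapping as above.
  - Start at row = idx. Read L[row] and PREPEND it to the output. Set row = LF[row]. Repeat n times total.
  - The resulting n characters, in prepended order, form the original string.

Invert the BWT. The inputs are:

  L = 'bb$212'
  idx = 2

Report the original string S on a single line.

Answer: 22b1b$

Derivation:
LF mapping: 4 5 0 2 1 3
Walk LF starting at row 2, prepending L[row]:
  step 1: row=2, L[2]='$', prepend. Next row=LF[2]=0
  step 2: row=0, L[0]='b', prepend. Next row=LF[0]=4
  step 3: row=4, L[4]='1', prepend. Next row=LF[4]=1
  step 4: row=1, L[1]='b', prepend. Next row=LF[1]=5
  step 5: row=5, L[5]='2', prepend. Next row=LF[5]=3
  step 6: row=3, L[3]='2', prepend. Next row=LF[3]=2
Reversed output: 22b1b$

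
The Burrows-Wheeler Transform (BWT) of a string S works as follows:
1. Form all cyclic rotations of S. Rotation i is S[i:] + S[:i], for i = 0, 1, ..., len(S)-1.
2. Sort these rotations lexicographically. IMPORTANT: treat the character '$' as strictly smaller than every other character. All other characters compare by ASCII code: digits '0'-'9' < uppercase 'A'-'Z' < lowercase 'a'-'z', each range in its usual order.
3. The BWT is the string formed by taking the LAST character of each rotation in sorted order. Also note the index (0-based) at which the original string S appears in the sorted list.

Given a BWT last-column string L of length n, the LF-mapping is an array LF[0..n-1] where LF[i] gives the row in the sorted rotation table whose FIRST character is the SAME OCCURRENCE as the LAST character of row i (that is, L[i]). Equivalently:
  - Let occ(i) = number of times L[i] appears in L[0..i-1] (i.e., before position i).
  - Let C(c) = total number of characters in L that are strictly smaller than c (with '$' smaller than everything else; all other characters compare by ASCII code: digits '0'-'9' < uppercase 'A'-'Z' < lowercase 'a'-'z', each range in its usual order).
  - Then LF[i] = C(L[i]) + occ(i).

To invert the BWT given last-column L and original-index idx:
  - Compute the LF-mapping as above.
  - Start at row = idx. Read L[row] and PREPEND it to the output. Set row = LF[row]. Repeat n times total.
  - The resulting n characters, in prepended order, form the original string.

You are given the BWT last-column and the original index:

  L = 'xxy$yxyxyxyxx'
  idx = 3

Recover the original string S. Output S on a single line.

Answer: xxyxxyyxyyxx$

Derivation:
LF mapping: 1 2 8 0 9 3 10 4 11 5 12 6 7
Walk LF starting at row 3, prepending L[row]:
  step 1: row=3, L[3]='$', prepend. Next row=LF[3]=0
  step 2: row=0, L[0]='x', prepend. Next row=LF[0]=1
  step 3: row=1, L[1]='x', prepend. Next row=LF[1]=2
  step 4: row=2, L[2]='y', prepend. Next row=LF[2]=8
  step 5: row=8, L[8]='y', prepend. Next row=LF[8]=11
  step 6: row=11, L[11]='x', prepend. Next row=LF[11]=6
  step 7: row=6, L[6]='y', prepend. Next row=LF[6]=10
  step 8: row=10, L[10]='y', prepend. Next row=LF[10]=12
  step 9: row=12, L[12]='x', prepend. Next row=LF[12]=7
  step 10: row=7, L[7]='x', prepend. Next row=LF[7]=4
  step 11: row=4, L[4]='y', prepend. Next row=LF[4]=9
  step 12: row=9, L[9]='x', prepend. Next row=LF[9]=5
  step 13: row=5, L[5]='x', prepend. Next row=LF[5]=3
Reversed output: xxyxxyyxyyxx$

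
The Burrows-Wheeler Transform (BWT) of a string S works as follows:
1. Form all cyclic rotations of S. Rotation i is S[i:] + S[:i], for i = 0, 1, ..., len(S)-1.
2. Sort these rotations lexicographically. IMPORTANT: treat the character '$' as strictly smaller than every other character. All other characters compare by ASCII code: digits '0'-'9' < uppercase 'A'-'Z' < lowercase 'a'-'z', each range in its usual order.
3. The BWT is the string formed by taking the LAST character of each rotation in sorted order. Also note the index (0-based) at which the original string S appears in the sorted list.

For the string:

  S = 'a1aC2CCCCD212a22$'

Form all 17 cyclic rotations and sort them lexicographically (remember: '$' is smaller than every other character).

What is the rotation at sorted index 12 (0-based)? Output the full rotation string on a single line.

Answer: CD212a22$a1aC2CCC

Derivation:
All 17 rotations (rotation i = S[i:]+S[:i]):
  rot[0] = a1aC2CCCCD212a22$
  rot[1] = 1aC2CCCCD212a22$a
  rot[2] = aC2CCCCD212a22$a1
  rot[3] = C2CCCCD212a22$a1a
  rot[4] = 2CCCCD212a22$a1aC
  rot[5] = CCCCD212a22$a1aC2
  rot[6] = CCCD212a22$a1aC2C
  rot[7] = CCD212a22$a1aC2CC
  rot[8] = CD212a22$a1aC2CCC
  rot[9] = D212a22$a1aC2CCCC
  rot[10] = 212a22$a1aC2CCCCD
  rot[11] = 12a22$a1aC2CCCCD2
  rot[12] = 2a22$a1aC2CCCCD21
  rot[13] = a22$a1aC2CCCCD212
  rot[14] = 22$a1aC2CCCCD212a
  rot[15] = 2$a1aC2CCCCD212a2
  rot[16] = $a1aC2CCCCD212a22
Sorted (with $ < everything):
  sorted[0] = $a1aC2CCCCD212a22
  sorted[1] = 12a22$a1aC2CCCCD2
  sorted[2] = 1aC2CCCCD212a22$a
  sorted[3] = 2$a1aC2CCCCD212a2
  sorted[4] = 212a22$a1aC2CCCCD
  sorted[5] = 22$a1aC2CCCCD212a
  sorted[6] = 2CCCCD212a22$a1aC
  sorted[7] = 2a22$a1aC2CCCCD21
  sorted[8] = C2CCCCD212a22$a1a
  sorted[9] = CCCCD212a22$a1aC2
  sorted[10] = CCCD212a22$a1aC2C
  sorted[11] = CCD212a22$a1aC2CC
  sorted[12] = CD212a22$a1aC2CCC
  sorted[13] = D212a22$a1aC2CCCC
  sorted[14] = a1aC2CCCCD212a22$
  sorted[15] = a22$a1aC2CCCCD212
  sorted[16] = aC2CCCCD212a22$a1
sorted[12] = CD212a22$a1aC2CCC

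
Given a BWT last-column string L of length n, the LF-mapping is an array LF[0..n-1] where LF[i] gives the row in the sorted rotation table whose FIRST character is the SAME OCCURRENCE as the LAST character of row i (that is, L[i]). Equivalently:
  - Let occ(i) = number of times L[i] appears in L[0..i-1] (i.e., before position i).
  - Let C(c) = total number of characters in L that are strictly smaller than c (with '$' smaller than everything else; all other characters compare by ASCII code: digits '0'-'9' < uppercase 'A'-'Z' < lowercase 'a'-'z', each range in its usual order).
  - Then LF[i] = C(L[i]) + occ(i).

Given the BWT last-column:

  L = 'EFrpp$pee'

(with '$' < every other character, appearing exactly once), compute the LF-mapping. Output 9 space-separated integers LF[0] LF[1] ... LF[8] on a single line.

Answer: 1 2 8 5 6 0 7 3 4

Derivation:
Char counts: '$':1, 'E':1, 'F':1, 'e':2, 'p':3, 'r':1
C (first-col start): C('$')=0, C('E')=1, C('F')=2, C('e')=3, C('p')=5, C('r')=8
L[0]='E': occ=0, LF[0]=C('E')+0=1+0=1
L[1]='F': occ=0, LF[1]=C('F')+0=2+0=2
L[2]='r': occ=0, LF[2]=C('r')+0=8+0=8
L[3]='p': occ=0, LF[3]=C('p')+0=5+0=5
L[4]='p': occ=1, LF[4]=C('p')+1=5+1=6
L[5]='$': occ=0, LF[5]=C('$')+0=0+0=0
L[6]='p': occ=2, LF[6]=C('p')+2=5+2=7
L[7]='e': occ=0, LF[7]=C('e')+0=3+0=3
L[8]='e': occ=1, LF[8]=C('e')+1=3+1=4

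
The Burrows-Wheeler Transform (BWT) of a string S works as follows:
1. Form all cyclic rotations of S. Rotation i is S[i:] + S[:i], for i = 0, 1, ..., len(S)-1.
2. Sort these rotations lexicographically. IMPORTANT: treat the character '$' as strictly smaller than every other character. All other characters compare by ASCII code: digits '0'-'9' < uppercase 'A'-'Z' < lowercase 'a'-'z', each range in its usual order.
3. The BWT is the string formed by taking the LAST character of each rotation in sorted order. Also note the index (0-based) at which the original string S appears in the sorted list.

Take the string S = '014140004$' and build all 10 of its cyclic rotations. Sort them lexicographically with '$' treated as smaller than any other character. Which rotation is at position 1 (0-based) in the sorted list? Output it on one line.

Answer: 0004$01414

Derivation:
All 10 rotations (rotation i = S[i:]+S[:i]):
  rot[0] = 014140004$
  rot[1] = 14140004$0
  rot[2] = 4140004$01
  rot[3] = 140004$014
  rot[4] = 40004$0141
  rot[5] = 0004$01414
  rot[6] = 004$014140
  rot[7] = 04$0141400
  rot[8] = 4$01414000
  rot[9] = $014140004
Sorted (with $ < everything):
  sorted[0] = $014140004
  sorted[1] = 0004$01414
  sorted[2] = 004$014140
  sorted[3] = 014140004$
  sorted[4] = 04$0141400
  sorted[5] = 140004$014
  sorted[6] = 14140004$0
  sorted[7] = 4$01414000
  sorted[8] = 40004$0141
  sorted[9] = 4140004$01
sorted[1] = 0004$01414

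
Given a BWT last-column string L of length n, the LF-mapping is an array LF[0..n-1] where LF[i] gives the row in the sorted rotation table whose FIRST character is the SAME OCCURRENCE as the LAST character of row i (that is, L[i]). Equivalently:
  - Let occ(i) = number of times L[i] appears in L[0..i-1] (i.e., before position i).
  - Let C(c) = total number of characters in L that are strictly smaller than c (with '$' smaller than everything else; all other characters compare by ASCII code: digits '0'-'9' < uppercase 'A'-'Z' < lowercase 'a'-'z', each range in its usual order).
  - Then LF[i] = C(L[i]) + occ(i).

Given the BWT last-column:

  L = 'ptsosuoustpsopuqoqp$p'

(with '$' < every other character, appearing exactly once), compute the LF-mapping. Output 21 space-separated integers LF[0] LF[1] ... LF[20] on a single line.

Char counts: '$':1, 'o':4, 'p':5, 'q':2, 's':4, 't':2, 'u':3
C (first-col start): C('$')=0, C('o')=1, C('p')=5, C('q')=10, C('s')=12, C('t')=16, C('u')=18
L[0]='p': occ=0, LF[0]=C('p')+0=5+0=5
L[1]='t': occ=0, LF[1]=C('t')+0=16+0=16
L[2]='s': occ=0, LF[2]=C('s')+0=12+0=12
L[3]='o': occ=0, LF[3]=C('o')+0=1+0=1
L[4]='s': occ=1, LF[4]=C('s')+1=12+1=13
L[5]='u': occ=0, LF[5]=C('u')+0=18+0=18
L[6]='o': occ=1, LF[6]=C('o')+1=1+1=2
L[7]='u': occ=1, LF[7]=C('u')+1=18+1=19
L[8]='s': occ=2, LF[8]=C('s')+2=12+2=14
L[9]='t': occ=1, LF[9]=C('t')+1=16+1=17
L[10]='p': occ=1, LF[10]=C('p')+1=5+1=6
L[11]='s': occ=3, LF[11]=C('s')+3=12+3=15
L[12]='o': occ=2, LF[12]=C('o')+2=1+2=3
L[13]='p': occ=2, LF[13]=C('p')+2=5+2=7
L[14]='u': occ=2, LF[14]=C('u')+2=18+2=20
L[15]='q': occ=0, LF[15]=C('q')+0=10+0=10
L[16]='o': occ=3, LF[16]=C('o')+3=1+3=4
L[17]='q': occ=1, LF[17]=C('q')+1=10+1=11
L[18]='p': occ=3, LF[18]=C('p')+3=5+3=8
L[19]='$': occ=0, LF[19]=C('$')+0=0+0=0
L[20]='p': occ=4, LF[20]=C('p')+4=5+4=9

Answer: 5 16 12 1 13 18 2 19 14 17 6 15 3 7 20 10 4 11 8 0 9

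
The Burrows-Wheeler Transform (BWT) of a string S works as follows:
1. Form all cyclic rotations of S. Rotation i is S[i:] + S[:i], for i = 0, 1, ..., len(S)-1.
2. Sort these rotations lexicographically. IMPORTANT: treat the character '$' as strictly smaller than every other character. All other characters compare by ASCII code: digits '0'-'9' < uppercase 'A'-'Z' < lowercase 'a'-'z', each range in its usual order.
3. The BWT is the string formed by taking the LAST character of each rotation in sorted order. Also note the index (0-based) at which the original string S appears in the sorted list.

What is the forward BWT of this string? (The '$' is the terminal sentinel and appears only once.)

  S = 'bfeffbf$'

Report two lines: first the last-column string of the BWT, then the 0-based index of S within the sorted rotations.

All 8 rotations (rotation i = S[i:]+S[:i]):
  rot[0] = bfeffbf$
  rot[1] = feffbf$b
  rot[2] = effbf$bf
  rot[3] = ffbf$bfe
  rot[4] = fbf$bfef
  rot[5] = bf$bfeff
  rot[6] = f$bfeffb
  rot[7] = $bfeffbf
Sorted (with $ < everything):
  sorted[0] = $bfeffbf  (last char: 'f')
  sorted[1] = bf$bfeff  (last char: 'f')
  sorted[2] = bfeffbf$  (last char: '$')
  sorted[3] = effbf$bf  (last char: 'f')
  sorted[4] = f$bfeffb  (last char: 'b')
  sorted[5] = fbf$bfef  (last char: 'f')
  sorted[6] = feffbf$b  (last char: 'b')
  sorted[7] = ffbf$bfe  (last char: 'e')
Last column: ff$fbfbe
Original string S is at sorted index 2

Answer: ff$fbfbe
2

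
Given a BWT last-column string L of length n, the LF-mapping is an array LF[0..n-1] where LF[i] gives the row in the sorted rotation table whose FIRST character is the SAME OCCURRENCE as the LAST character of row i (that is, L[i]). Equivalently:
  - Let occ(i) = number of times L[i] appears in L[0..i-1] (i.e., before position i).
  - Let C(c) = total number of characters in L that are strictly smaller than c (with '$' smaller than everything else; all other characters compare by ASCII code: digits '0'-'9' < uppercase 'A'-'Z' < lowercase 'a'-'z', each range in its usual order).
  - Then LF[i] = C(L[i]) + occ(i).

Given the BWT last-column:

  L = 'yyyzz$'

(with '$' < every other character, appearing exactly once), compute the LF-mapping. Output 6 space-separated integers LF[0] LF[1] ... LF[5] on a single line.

Answer: 1 2 3 4 5 0

Derivation:
Char counts: '$':1, 'y':3, 'z':2
C (first-col start): C('$')=0, C('y')=1, C('z')=4
L[0]='y': occ=0, LF[0]=C('y')+0=1+0=1
L[1]='y': occ=1, LF[1]=C('y')+1=1+1=2
L[2]='y': occ=2, LF[2]=C('y')+2=1+2=3
L[3]='z': occ=0, LF[3]=C('z')+0=4+0=4
L[4]='z': occ=1, LF[4]=C('z')+1=4+1=5
L[5]='$': occ=0, LF[5]=C('$')+0=0+0=0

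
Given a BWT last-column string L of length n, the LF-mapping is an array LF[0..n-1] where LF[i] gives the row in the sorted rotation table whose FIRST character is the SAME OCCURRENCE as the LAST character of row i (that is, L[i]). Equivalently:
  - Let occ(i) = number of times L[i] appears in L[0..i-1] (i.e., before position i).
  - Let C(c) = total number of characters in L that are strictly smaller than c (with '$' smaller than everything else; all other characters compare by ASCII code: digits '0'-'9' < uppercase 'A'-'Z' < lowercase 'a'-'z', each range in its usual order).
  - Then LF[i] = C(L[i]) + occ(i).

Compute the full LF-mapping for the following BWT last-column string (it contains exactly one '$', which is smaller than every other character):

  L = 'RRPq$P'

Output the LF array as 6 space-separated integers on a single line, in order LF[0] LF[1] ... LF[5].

Answer: 3 4 1 5 0 2

Derivation:
Char counts: '$':1, 'P':2, 'R':2, 'q':1
C (first-col start): C('$')=0, C('P')=1, C('R')=3, C('q')=5
L[0]='R': occ=0, LF[0]=C('R')+0=3+0=3
L[1]='R': occ=1, LF[1]=C('R')+1=3+1=4
L[2]='P': occ=0, LF[2]=C('P')+0=1+0=1
L[3]='q': occ=0, LF[3]=C('q')+0=5+0=5
L[4]='$': occ=0, LF[4]=C('$')+0=0+0=0
L[5]='P': occ=1, LF[5]=C('P')+1=1+1=2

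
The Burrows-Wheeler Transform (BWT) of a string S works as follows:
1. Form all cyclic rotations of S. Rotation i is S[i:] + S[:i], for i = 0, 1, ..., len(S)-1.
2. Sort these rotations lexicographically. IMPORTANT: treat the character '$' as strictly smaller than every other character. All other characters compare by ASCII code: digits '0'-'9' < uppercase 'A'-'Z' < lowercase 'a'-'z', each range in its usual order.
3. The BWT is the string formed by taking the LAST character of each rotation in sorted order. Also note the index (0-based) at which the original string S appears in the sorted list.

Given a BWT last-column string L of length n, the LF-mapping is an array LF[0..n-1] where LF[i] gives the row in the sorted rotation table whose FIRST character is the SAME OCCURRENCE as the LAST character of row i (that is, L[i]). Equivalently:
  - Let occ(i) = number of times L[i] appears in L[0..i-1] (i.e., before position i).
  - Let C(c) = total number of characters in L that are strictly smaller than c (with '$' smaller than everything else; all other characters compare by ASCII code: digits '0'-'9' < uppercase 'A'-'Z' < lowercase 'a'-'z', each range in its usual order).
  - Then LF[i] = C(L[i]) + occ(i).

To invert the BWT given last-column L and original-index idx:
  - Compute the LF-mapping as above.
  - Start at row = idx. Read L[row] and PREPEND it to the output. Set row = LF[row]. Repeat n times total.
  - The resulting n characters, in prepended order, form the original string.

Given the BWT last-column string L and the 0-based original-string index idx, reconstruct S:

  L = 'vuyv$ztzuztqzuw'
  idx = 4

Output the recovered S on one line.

LF mapping: 7 4 10 8 0 11 2 12 5 13 3 1 14 6 9
Walk LF starting at row 4, prepending L[row]:
  step 1: row=4, L[4]='$', prepend. Next row=LF[4]=0
  step 2: row=0, L[0]='v', prepend. Next row=LF[0]=7
  step 3: row=7, L[7]='z', prepend. Next row=LF[7]=12
  step 4: row=12, L[12]='z', prepend. Next row=LF[12]=14
  step 5: row=14, L[14]='w', prepend. Next row=LF[14]=9
  step 6: row=9, L[9]='z', prepend. Next row=LF[9]=13
  step 7: row=13, L[13]='u', prepend. Next row=LF[13]=6
  step 8: row=6, L[6]='t', prepend. Next row=LF[6]=2
  step 9: row=2, L[2]='y', prepend. Next row=LF[2]=10
  step 10: row=10, L[10]='t', prepend. Next row=LF[10]=3
  step 11: row=3, L[3]='v', prepend. Next row=LF[3]=8
  step 12: row=8, L[8]='u', prepend. Next row=LF[8]=5
  step 13: row=5, L[5]='z', prepend. Next row=LF[5]=11
  step 14: row=11, L[11]='q', prepend. Next row=LF[11]=1
  step 15: row=1, L[1]='u', prepend. Next row=LF[1]=4
Reversed output: uqzuvtytuzwzzv$

Answer: uqzuvtytuzwzzv$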